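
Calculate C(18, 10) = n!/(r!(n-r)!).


C(18,10) = 18!/(10! × 8!)
= 6402373705728000/(3628800 × 40320)
= 43758

C(18,10) = 43758


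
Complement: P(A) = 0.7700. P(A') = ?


P(not A) = 1 - 0.7700 = 0.2300

P(not A) = 0.2300


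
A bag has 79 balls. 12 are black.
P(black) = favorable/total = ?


P = 12/79 = 0.1519

P = 0.1519


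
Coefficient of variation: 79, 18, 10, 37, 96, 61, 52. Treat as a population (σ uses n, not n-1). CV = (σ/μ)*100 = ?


Mean = 50.4286
SD = 28.9673
CV = (28.9673/50.4286)*100 = 57.4422%

CV = 57.4422%


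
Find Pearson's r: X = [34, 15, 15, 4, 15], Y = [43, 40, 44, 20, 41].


Mean X = 16.6000, Mean Y = 37.6000
SD X = 9.687105, SD Y = 8.912912
Cov = 59.240000
r = 59.240000/(9.687105*8.912912) = 0.6861

r = 0.6861


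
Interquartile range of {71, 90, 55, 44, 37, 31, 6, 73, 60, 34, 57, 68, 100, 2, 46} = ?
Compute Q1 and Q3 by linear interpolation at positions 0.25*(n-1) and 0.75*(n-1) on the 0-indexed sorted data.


Sorted: 2, 6, 31, 34, 37, 44, 46, 55, 57, 60, 68, 71, 73, 90, 100
Q1 (25th %ile) = 35.5000
Q3 (75th %ile) = 69.5000
IQR = 69.5000 - 35.5000 = 34.0000

IQR = 34.0000


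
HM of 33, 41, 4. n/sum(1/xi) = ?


Sum of reciprocals = 1/33 + 1/41 + 1/4 = 0.304693
HM = 3/0.304693 = 9.8460

HM = 9.8460


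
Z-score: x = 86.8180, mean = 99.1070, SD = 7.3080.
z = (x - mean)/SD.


z = (86.8180 - 99.1070)/7.3080
= -12.2890/7.3080
= -1.6816

z = -1.6816


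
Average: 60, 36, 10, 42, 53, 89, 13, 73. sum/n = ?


Sum = 60 + 36 + 10 + 42 + 53 + 89 + 13 + 73 = 376
n = 8
Mean = 376/8 = 47.0000

Mean = 47.0000


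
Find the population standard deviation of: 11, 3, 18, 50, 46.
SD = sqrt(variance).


Mean = 25.6000
Variance = 358.6400
SD = sqrt(358.6400) = 18.9378

SD = 18.9378


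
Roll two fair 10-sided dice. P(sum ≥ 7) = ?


Total outcomes = 10×10 = 100
Favorable (sum ≥ 7): 85
P = 85/100 = 0.8500

P = 0.8500


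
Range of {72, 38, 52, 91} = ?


Max = 91, Min = 38
Range = 91 - 38 = 53

Range = 53


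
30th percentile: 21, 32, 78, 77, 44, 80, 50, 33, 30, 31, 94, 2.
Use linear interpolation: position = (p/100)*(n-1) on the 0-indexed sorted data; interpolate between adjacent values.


Sorted: 2, 21, 30, 31, 32, 33, 44, 50, 77, 78, 80, 94
n = 12
Index = 30/100 * 11 = 3.3000
Lower = data[3] = 31, Upper = data[4] = 32
P30 = 31 + 0.3000*(1) = 31.3000

P30 = 31.3000


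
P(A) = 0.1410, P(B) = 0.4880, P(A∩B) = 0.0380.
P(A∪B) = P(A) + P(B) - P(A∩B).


P(A∪B) = 0.1410 + 0.4880 - 0.0380
= 0.6290 - 0.0380
= 0.5910

P(A∪B) = 0.5910


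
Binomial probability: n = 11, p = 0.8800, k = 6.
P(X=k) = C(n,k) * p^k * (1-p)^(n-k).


C(11,6) = 462
p^6 = 0.464404
(1-p)^5 = 2.488320e-05
P = 462 * 0.464404 * 2.488320e-05 = 0.0053

P(X=6) = 0.0053


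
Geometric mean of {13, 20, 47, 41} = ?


Product = 13 × 20 × 47 × 41 = 501020
GM = 501020^(1/4) = 26.6050

GM = 26.6050


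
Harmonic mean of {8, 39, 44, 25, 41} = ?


Sum of reciprocals = 1/8 + 1/39 + 1/44 + 1/25 + 1/41 = 0.237759
HM = 5/0.237759 = 21.0297

HM = 21.0297


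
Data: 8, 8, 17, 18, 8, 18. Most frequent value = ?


Frequencies: 8:3, 17:1, 18:2
Max frequency = 3
Mode = 8

Mode = 8


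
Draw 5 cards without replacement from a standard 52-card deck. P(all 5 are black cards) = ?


P(all black cards) = (26/52) × (25/51) × (24/50) × (23/49) × (22/48)
= 0.0253

P = 0.0253


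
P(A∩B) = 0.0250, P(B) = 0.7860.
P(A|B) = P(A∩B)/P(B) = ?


P(A|B) = 0.0250/0.7860 = 0.0318

P(A|B) = 0.0318


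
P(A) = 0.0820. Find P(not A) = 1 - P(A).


P(not A) = 1 - 0.0820 = 0.9180

P(not A) = 0.9180


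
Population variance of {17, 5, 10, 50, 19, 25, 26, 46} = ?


Mean = 24.7500
Squared deviations: 60.0625, 390.0625, 217.5625, 637.5625, 33.0625, 0.0625, 1.5625, 451.5625
Sum = 1791.5000
Variance = 1791.5000/8 = 223.9375

Variance = 223.9375


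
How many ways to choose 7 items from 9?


C(9,7) = 9!/(7! × 2!)
= 362880/(5040 × 2)
= 36

C(9,7) = 36


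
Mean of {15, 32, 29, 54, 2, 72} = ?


Sum = 15 + 32 + 29 + 54 + 2 + 72 = 204
n = 6
Mean = 204/6 = 34.0000

Mean = 34.0000


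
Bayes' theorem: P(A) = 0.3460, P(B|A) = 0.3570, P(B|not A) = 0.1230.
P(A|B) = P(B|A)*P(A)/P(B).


P(B) = P(B|A)*P(A) + P(B|A')*P(A')
= 0.3570*0.3460 + 0.1230*0.6540
= 0.123522 + 0.080442 = 0.203964
P(A|B) = 0.123522/0.203964 = 0.6056

P(A|B) = 0.6056


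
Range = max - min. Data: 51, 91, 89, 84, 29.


Max = 91, Min = 29
Range = 91 - 29 = 62

Range = 62


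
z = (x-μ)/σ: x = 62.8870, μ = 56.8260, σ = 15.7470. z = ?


z = (62.8870 - 56.8260)/15.7470
= 6.0610/15.7470
= 0.3849

z = 0.3849


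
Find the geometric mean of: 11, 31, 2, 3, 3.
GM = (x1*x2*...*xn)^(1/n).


Product = 11 × 31 × 2 × 3 × 3 = 6138
GM = 6138^(1/5) = 5.7228

GM = 5.7228


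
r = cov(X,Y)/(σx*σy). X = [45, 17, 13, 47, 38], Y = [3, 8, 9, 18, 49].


Mean X = 32.0000, Mean Y = 17.4000
SD X = 14.254824, SD Y = 16.523922
Cov = 62.400000
r = 62.400000/(14.254824*16.523922) = 0.2649

r = 0.2649


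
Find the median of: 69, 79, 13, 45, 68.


Sorted: 13, 45, 68, 69, 79
n = 5 (odd)
Middle value = 68

Median = 68


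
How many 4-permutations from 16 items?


P(16,4) = 16!/12!
= 20922789888000/479001600
= 43680

P(16,4) = 43680


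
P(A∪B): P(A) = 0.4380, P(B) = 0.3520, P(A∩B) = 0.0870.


P(A∪B) = 0.4380 + 0.3520 - 0.0870
= 0.7900 - 0.0870
= 0.7030

P(A∪B) = 0.7030


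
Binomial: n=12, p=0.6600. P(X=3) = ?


C(12,3) = 220
p^3 = 0.287496
(1-p)^9 = 6.071699e-05
P = 220 * 0.287496 * 6.071699e-05 = 0.0038

P(X=3) = 0.0038


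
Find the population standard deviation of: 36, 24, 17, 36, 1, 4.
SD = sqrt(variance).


Mean = 19.6667
Variance = 192.2222
SD = sqrt(192.2222) = 13.8644

SD = 13.8644


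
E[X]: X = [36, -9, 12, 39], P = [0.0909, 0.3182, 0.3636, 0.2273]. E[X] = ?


E[X] = 36*0.0909 - 9*0.3182 + 12*0.3636 + 39*0.2273
= 3.2724 - 2.8638 + 4.3632 + 8.8647
= 13.6365

E[X] = 13.6365


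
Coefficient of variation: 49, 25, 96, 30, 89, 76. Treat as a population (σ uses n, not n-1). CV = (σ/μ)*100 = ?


Mean = 60.8333
SD = 27.7934
CV = (27.7934/60.8333)*100 = 45.6878%

CV = 45.6878%


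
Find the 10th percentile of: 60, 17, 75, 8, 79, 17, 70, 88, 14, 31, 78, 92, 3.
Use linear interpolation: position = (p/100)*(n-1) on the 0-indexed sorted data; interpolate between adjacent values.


Sorted: 3, 8, 14, 17, 17, 31, 60, 70, 75, 78, 79, 88, 92
n = 13
Index = 10/100 * 12 = 1.2000
Lower = data[1] = 8, Upper = data[2] = 14
P10 = 8 + 0.2000*(6) = 9.2000

P10 = 9.2000


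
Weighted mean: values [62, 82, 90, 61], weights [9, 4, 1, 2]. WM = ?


Numerator = 62*9 + 82*4 + 90*1 + 61*2 = 1098
Denominator = 9 + 4 + 1 + 2 = 16
WM = 1098/16 = 68.6250

WM = 68.6250


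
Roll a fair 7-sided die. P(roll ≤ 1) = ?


Favorable outcomes (roll ≤ 1): 1
Total outcomes = 7
P = 1/7 = 0.1429

P = 0.1429


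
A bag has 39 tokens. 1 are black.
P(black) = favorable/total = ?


P = 1/39 = 0.0256

P = 0.0256


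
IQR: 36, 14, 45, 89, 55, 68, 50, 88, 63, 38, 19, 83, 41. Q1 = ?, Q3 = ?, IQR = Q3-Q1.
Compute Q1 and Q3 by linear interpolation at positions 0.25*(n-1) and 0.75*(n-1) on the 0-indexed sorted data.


Sorted: 14, 19, 36, 38, 41, 45, 50, 55, 63, 68, 83, 88, 89
Q1 (25th %ile) = 38.0000
Q3 (75th %ile) = 68.0000
IQR = 68.0000 - 38.0000 = 30.0000

IQR = 30.0000


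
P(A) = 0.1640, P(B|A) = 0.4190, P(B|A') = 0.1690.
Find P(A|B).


P(B) = P(B|A)*P(A) + P(B|A')*P(A')
= 0.4190*0.1640 + 0.1690*0.8360
= 0.068716 + 0.141284 = 0.210000
P(A|B) = 0.068716/0.210000 = 0.3272

P(A|B) = 0.3272


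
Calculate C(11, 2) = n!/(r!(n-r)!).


C(11,2) = 11!/(2! × 9!)
= 39916800/(2 × 362880)
= 55

C(11,2) = 55


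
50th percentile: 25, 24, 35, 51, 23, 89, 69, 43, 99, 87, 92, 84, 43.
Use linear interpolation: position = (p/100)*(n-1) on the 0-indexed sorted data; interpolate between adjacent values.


Sorted: 23, 24, 25, 35, 43, 43, 51, 69, 84, 87, 89, 92, 99
n = 13
Index = 50/100 * 12 = 6.0000
Lower = data[6] = 51, Upper = data[7] = 69
P50 = 51 + 0*(18) = 51.0000

P50 = 51.0000


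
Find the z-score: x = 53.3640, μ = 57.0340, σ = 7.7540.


z = (53.3640 - 57.0340)/7.7540
= -3.6700/7.7540
= -0.4733

z = -0.4733


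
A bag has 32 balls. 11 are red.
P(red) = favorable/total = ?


P = 11/32 = 0.3438

P = 0.3438


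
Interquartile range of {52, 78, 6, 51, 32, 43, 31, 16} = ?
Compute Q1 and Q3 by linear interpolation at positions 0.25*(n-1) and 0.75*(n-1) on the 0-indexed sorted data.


Sorted: 6, 16, 31, 32, 43, 51, 52, 78
Q1 (25th %ile) = 27.2500
Q3 (75th %ile) = 51.2500
IQR = 51.2500 - 27.2500 = 24.0000

IQR = 24.0000


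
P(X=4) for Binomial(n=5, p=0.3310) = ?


C(5,4) = 5
p^4 = 0.012004
(1-p)^1 = 0.669000
P = 5 * 0.012004 * 0.669000 = 0.0402

P(X=4) = 0.0402


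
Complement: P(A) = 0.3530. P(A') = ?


P(not A) = 1 - 0.3530 = 0.6470

P(not A) = 0.6470


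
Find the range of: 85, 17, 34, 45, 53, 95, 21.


Max = 95, Min = 17
Range = 95 - 17 = 78

Range = 78


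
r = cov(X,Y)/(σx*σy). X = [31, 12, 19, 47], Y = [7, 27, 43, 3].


Mean X = 27.2500, Mean Y = 20.0000
SD X = 13.273564, SD Y = 16.093477
Cov = -170.250000
r = -170.250000/(13.273564*16.093477) = -0.7970

r = -0.7970


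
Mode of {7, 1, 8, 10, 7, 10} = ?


Frequencies: 1:1, 7:2, 8:1, 10:2
Max frequency = 2
Mode = 7, 10

Mode = 7, 10


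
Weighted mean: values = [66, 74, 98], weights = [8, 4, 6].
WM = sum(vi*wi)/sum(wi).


Numerator = 66*8 + 74*4 + 98*6 = 1412
Denominator = 8 + 4 + 6 = 18
WM = 1412/18 = 78.4444

WM = 78.4444


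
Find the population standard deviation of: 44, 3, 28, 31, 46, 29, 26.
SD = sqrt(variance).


Mean = 29.5714
Variance = 171.6735
SD = sqrt(171.6735) = 13.1024

SD = 13.1024


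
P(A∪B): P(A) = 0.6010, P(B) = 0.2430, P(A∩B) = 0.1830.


P(A∪B) = 0.6010 + 0.2430 - 0.1830
= 0.8440 - 0.1830
= 0.6610

P(A∪B) = 0.6610


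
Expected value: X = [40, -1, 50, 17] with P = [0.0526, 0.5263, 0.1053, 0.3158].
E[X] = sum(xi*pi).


E[X] = 40*0.0526 - 1*0.5263 + 50*0.1053 + 17*0.3158
= 2.1040 - 0.5263 + 5.2650 + 5.3686
= 12.2113

E[X] = 12.2113


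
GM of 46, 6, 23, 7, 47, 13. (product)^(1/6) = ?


Product = 46 × 6 × 23 × 7 × 47 × 13 = 27150396
GM = 27150396^(1/6) = 17.3366

GM = 17.3366


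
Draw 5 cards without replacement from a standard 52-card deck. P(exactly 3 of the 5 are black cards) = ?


Hypergeometric: P(X=3) = C(26,3)·C(26,2) / C(52,5)
= 2600 × 325 / 2598960
= 845000/2598960 = 0.3251

P = 0.3251


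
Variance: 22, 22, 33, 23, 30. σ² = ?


Mean = 26.0000
Squared deviations: 16.0000, 16.0000, 49.0000, 9.0000, 16.0000
Sum = 106.0000
Variance = 106.0000/5 = 21.2000

Variance = 21.2000


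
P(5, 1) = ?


P(5,1) = 5!/4!
= 120/24
= 5

P(5,1) = 5


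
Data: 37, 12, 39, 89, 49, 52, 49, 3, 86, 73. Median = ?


Sorted: 3, 12, 37, 39, 49, 49, 52, 73, 86, 89
n = 10 (even)
Middle values: 49 and 49
Median = (49+49)/2 = 49.0000

Median = 49.0000


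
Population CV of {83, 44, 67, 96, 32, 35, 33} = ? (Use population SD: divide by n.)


Mean = 55.7143
SD = 24.3176
CV = (24.3176/55.7143)*100 = 43.6470%

CV = 43.6470%


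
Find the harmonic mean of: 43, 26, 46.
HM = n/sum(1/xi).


Sum of reciprocals = 1/43 + 1/26 + 1/46 = 0.083456
HM = 3/0.083456 = 35.9469

HM = 35.9469


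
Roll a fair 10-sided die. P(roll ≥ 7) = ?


Favorable outcomes (roll ≥ 7): 4
Total outcomes = 10
P = 4/10 = 0.4000

P = 0.4000


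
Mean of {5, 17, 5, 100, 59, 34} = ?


Sum = 5 + 17 + 5 + 100 + 59 + 34 = 220
n = 6
Mean = 220/6 = 36.6667

Mean = 36.6667


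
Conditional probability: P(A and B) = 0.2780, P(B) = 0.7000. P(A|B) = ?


P(A|B) = 0.2780/0.7000 = 0.3971

P(A|B) = 0.3971


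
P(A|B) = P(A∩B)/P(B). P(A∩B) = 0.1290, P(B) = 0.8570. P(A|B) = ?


P(A|B) = 0.1290/0.8570 = 0.1505

P(A|B) = 0.1505


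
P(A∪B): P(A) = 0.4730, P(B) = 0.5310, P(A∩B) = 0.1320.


P(A∪B) = 0.4730 + 0.5310 - 0.1320
= 1.0040 - 0.1320
= 0.8720

P(A∪B) = 0.8720


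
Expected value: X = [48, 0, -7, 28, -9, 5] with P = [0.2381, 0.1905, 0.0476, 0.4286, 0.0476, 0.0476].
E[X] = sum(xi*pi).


E[X] = 48*0.2381 + 0*0.1905 - 7*0.0476 + 28*0.4286 - 9*0.0476 + 5*0.0476
= 11.4288 + 0 - 0.3332 + 12.0008 - 0.4284 + 0.2380
= 22.9060

E[X] = 22.9060


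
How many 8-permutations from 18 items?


P(18,8) = 18!/10!
= 6402373705728000/3628800
= 1764322560

P(18,8) = 1764322560


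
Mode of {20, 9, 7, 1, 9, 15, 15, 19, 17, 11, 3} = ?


Frequencies: 1:1, 3:1, 7:1, 9:2, 11:1, 15:2, 17:1, 19:1, 20:1
Max frequency = 2
Mode = 9, 15

Mode = 9, 15


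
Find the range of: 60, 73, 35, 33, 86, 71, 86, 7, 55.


Max = 86, Min = 7
Range = 86 - 7 = 79

Range = 79


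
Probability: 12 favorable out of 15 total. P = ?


P = 12/15 = 0.8000

P = 0.8000


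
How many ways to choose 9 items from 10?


C(10,9) = 10!/(9! × 1!)
= 3628800/(362880 × 1)
= 10

C(10,9) = 10


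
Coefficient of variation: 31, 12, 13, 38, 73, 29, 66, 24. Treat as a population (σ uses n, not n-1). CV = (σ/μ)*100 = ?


Mean = 35.7500
SD = 21.1999
CV = (21.1999/35.7500)*100 = 59.3005%

CV = 59.3005%


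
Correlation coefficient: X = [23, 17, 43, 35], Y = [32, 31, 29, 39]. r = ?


Mean X = 29.5000, Mean Y = 32.7500
SD X = 10.136567, SD Y = 3.766630
Cov = 2.625000
r = 2.625000/(10.136567*3.766630) = 0.0688

r = 0.0688


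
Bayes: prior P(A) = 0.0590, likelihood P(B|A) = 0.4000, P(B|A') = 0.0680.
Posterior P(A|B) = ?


P(B) = P(B|A)*P(A) + P(B|A')*P(A')
= 0.4000*0.0590 + 0.0680*0.9410
= 0.023600 + 0.063988 = 0.087588
P(A|B) = 0.023600/0.087588 = 0.2694

P(A|B) = 0.2694


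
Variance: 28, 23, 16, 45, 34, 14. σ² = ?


Mean = 26.6667
Squared deviations: 1.7778, 13.4444, 113.7778, 336.1111, 53.7778, 160.4444
Sum = 679.3333
Variance = 679.3333/6 = 113.2222

Variance = 113.2222


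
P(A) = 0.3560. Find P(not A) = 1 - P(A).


P(not A) = 1 - 0.3560 = 0.6440

P(not A) = 0.6440


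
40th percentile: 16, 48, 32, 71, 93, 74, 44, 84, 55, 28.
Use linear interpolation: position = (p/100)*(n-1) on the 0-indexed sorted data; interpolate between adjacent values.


Sorted: 16, 28, 32, 44, 48, 55, 71, 74, 84, 93
n = 10
Index = 40/100 * 9 = 3.6000
Lower = data[3] = 44, Upper = data[4] = 48
P40 = 44 + 0.6000*(4) = 46.4000

P40 = 46.4000


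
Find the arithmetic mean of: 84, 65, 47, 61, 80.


Sum = 84 + 65 + 47 + 61 + 80 = 337
n = 5
Mean = 337/5 = 67.4000

Mean = 67.4000


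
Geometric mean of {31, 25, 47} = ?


Product = 31 × 25 × 47 = 36425
GM = 36425^(1/3) = 33.1487

GM = 33.1487


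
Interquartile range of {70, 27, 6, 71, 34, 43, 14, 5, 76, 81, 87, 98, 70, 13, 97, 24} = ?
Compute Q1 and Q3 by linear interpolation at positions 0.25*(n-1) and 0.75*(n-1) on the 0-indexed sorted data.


Sorted: 5, 6, 13, 14, 24, 27, 34, 43, 70, 70, 71, 76, 81, 87, 97, 98
Q1 (25th %ile) = 21.5000
Q3 (75th %ile) = 77.2500
IQR = 77.2500 - 21.5000 = 55.7500

IQR = 55.7500


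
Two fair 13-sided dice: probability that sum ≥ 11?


Total outcomes = 13×13 = 169
Favorable (sum ≥ 11): 124
P = 124/169 = 0.7337

P = 0.7337


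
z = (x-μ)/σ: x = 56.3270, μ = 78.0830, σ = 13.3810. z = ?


z = (56.3270 - 78.0830)/13.3810
= -21.7560/13.3810
= -1.6259

z = -1.6259


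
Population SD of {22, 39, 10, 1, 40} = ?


Mean = 22.4000
Variance = 239.4400
SD = sqrt(239.4400) = 15.4738

SD = 15.4738


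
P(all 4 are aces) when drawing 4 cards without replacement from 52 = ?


P(all aces) = (4/52) × (3/51) × (2/50) × (1/49)
= 3.6938e-06

P = 3.6938e-06


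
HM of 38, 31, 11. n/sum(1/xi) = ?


Sum of reciprocals = 1/38 + 1/31 + 1/11 = 0.149483
HM = 3/0.149483 = 20.0692

HM = 20.0692


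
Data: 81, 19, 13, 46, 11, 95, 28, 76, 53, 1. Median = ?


Sorted: 1, 11, 13, 19, 28, 46, 53, 76, 81, 95
n = 10 (even)
Middle values: 28 and 46
Median = (28+46)/2 = 37.0000

Median = 37.0000


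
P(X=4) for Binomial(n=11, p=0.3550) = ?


C(11,4) = 330
p^4 = 0.015882
(1-p)^7 = 0.046443
P = 330 * 0.015882 * 0.046443 = 0.2434

P(X=4) = 0.2434


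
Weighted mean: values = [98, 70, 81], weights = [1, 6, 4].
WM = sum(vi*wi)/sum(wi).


Numerator = 98*1 + 70*6 + 81*4 = 842
Denominator = 1 + 6 + 4 = 11
WM = 842/11 = 76.5455

WM = 76.5455


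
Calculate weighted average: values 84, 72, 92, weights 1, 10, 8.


Numerator = 84*1 + 72*10 + 92*8 = 1540
Denominator = 1 + 10 + 8 = 19
WM = 1540/19 = 81.0526

WM = 81.0526


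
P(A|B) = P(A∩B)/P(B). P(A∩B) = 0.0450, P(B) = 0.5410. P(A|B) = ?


P(A|B) = 0.0450/0.5410 = 0.0832

P(A|B) = 0.0832


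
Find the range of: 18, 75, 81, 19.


Max = 81, Min = 18
Range = 81 - 18 = 63

Range = 63


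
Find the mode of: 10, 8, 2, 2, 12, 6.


Frequencies: 2:2, 6:1, 8:1, 10:1, 12:1
Max frequency = 2
Mode = 2

Mode = 2


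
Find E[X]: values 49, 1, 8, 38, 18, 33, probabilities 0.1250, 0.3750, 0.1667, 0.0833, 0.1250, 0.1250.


E[X] = 49*0.1250 + 1*0.3750 + 8*0.1667 + 38*0.0833 + 18*0.1250 + 33*0.1250
= 6.1250 + 0.3750 + 1.3336 + 3.1654 + 2.2500 + 4.1250
= 17.3740

E[X] = 17.3740


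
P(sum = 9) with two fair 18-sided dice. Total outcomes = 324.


Total outcomes = 18×18 = 324
Favorable (sum = 9): 8
P = 8/324 = 0.0247

P = 0.0247


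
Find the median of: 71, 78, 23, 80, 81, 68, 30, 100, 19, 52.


Sorted: 19, 23, 30, 52, 68, 71, 78, 80, 81, 100
n = 10 (even)
Middle values: 68 and 71
Median = (68+71)/2 = 69.5000

Median = 69.5000


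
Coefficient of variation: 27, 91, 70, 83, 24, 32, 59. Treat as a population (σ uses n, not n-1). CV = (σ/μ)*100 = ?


Mean = 55.1429
SD = 25.6205
CV = (25.6205/55.1429)*100 = 46.4620%

CV = 46.4620%


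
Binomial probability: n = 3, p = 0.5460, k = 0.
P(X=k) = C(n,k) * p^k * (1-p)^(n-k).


C(3,0) = 1
p^0 = 1.000000
(1-p)^3 = 0.093577
P = 1 * 1.000000 * 0.093577 = 0.0936

P(X=0) = 0.0936


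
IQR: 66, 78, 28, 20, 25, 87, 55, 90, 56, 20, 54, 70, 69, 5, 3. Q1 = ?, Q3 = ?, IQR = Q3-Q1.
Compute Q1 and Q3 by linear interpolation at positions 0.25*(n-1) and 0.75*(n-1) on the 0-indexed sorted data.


Sorted: 3, 5, 20, 20, 25, 28, 54, 55, 56, 66, 69, 70, 78, 87, 90
Q1 (25th %ile) = 22.5000
Q3 (75th %ile) = 69.5000
IQR = 69.5000 - 22.5000 = 47.0000

IQR = 47.0000


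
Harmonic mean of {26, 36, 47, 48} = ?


Sum of reciprocals = 1/26 + 1/36 + 1/47 + 1/48 = 0.108349
HM = 4/0.108349 = 36.9177

HM = 36.9177


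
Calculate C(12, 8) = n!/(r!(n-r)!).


C(12,8) = 12!/(8! × 4!)
= 479001600/(40320 × 24)
= 495

C(12,8) = 495


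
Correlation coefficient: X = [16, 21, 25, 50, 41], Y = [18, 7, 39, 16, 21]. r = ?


Mean X = 30.6000, Mean Y = 20.2000
SD X = 12.815615, SD Y = 10.495713
Cov = -3.920000
r = -3.920000/(12.815615*10.495713) = -0.0291

r = -0.0291


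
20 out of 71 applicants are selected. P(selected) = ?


P = 20/71 = 0.2817

P = 0.2817


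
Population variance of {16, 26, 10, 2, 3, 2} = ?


Mean = 9.8333
Squared deviations: 38.0278, 261.3611, 0.0278, 61.3611, 46.6944, 61.3611
Sum = 468.8333
Variance = 468.8333/6 = 78.1389

Variance = 78.1389


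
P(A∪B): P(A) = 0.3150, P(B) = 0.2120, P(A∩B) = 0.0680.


P(A∪B) = 0.3150 + 0.2120 - 0.0680
= 0.5270 - 0.0680
= 0.4590

P(A∪B) = 0.4590


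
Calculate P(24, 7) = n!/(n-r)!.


P(24,7) = 24!/17!
= 620448401733239439360000/355687428096000
= 1744364160

P(24,7) = 1744364160


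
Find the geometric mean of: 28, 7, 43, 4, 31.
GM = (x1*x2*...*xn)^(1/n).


Product = 28 × 7 × 43 × 4 × 31 = 1045072
GM = 1045072^(1/5) = 15.9893

GM = 15.9893


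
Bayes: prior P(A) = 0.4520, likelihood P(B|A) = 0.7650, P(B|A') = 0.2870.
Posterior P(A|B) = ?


P(B) = P(B|A)*P(A) + P(B|A')*P(A')
= 0.7650*0.4520 + 0.2870*0.5480
= 0.345780 + 0.157276 = 0.503056
P(A|B) = 0.345780/0.503056 = 0.6874

P(A|B) = 0.6874


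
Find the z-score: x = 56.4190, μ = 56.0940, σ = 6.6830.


z = (56.4190 - 56.0940)/6.6830
= 0.3250/6.6830
= 0.0486

z = 0.0486


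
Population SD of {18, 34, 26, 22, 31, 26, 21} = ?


Mean = 25.4286
Variance = 27.3878
SD = sqrt(27.3878) = 5.2333

SD = 5.2333


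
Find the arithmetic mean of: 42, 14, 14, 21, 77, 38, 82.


Sum = 42 + 14 + 14 + 21 + 77 + 38 + 82 = 288
n = 7
Mean = 288/7 = 41.1429

Mean = 41.1429


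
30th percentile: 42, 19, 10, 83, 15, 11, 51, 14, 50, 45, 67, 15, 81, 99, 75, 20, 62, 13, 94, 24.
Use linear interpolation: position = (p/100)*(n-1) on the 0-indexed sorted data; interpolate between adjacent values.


Sorted: 10, 11, 13, 14, 15, 15, 19, 20, 24, 42, 45, 50, 51, 62, 67, 75, 81, 83, 94, 99
n = 20
Index = 30/100 * 19 = 5.7000
Lower = data[5] = 15, Upper = data[6] = 19
P30 = 15 + 0.7000*(4) = 17.8000

P30 = 17.8000


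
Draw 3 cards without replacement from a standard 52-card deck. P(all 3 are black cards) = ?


P(all black cards) = (26/52) × (25/51) × (24/50)
= 0.1176

P = 0.1176


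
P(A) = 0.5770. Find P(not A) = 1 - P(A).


P(not A) = 1 - 0.5770 = 0.4230

P(not A) = 0.4230


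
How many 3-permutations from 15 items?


P(15,3) = 15!/12!
= 1307674368000/479001600
= 2730

P(15,3) = 2730


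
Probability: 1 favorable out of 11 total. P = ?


P = 1/11 = 0.0909

P = 0.0909


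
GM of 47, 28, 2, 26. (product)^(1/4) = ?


Product = 47 × 28 × 2 × 26 = 68432
GM = 68432^(1/4) = 16.1739

GM = 16.1739


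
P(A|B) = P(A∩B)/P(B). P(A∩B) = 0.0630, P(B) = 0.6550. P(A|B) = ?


P(A|B) = 0.0630/0.6550 = 0.0962

P(A|B) = 0.0962


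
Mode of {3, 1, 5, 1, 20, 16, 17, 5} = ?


Frequencies: 1:2, 3:1, 5:2, 16:1, 17:1, 20:1
Max frequency = 2
Mode = 1, 5

Mode = 1, 5


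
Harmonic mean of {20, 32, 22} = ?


Sum of reciprocals = 1/20 + 1/32 + 1/22 = 0.126705
HM = 3/0.126705 = 23.6771

HM = 23.6771


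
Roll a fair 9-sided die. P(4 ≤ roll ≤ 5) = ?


Favorable outcomes (4 ≤ roll ≤ 5): 2
Total outcomes = 9
P = 2/9 = 0.2222

P = 0.2222


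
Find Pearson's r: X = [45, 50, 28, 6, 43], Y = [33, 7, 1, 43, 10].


Mean X = 34.4000, Mean Y = 18.8000
SD X = 15.982490, SD Y = 16.253000
Cov = -136.520000
r = -136.520000/(15.982490*16.253000) = -0.5256

r = -0.5256


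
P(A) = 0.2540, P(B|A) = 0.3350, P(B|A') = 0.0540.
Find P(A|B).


P(B) = P(B|A)*P(A) + P(B|A')*P(A')
= 0.3350*0.2540 + 0.0540*0.7460
= 0.085090 + 0.040284 = 0.125374
P(A|B) = 0.085090/0.125374 = 0.6787

P(A|B) = 0.6787


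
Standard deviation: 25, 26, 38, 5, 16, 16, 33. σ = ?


Mean = 22.7143
Variance = 108.4898
SD = sqrt(108.4898) = 10.4158

SD = 10.4158


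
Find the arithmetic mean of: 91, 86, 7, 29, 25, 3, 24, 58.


Sum = 91 + 86 + 7 + 29 + 25 + 3 + 24 + 58 = 323
n = 8
Mean = 323/8 = 40.3750

Mean = 40.3750


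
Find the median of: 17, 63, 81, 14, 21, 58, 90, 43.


Sorted: 14, 17, 21, 43, 58, 63, 81, 90
n = 8 (even)
Middle values: 43 and 58
Median = (43+58)/2 = 50.5000

Median = 50.5000


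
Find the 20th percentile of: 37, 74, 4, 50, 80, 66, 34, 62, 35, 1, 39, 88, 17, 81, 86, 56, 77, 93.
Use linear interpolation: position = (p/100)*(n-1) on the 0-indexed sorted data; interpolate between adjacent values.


Sorted: 1, 4, 17, 34, 35, 37, 39, 50, 56, 62, 66, 74, 77, 80, 81, 86, 88, 93
n = 18
Index = 20/100 * 17 = 3.4000
Lower = data[3] = 34, Upper = data[4] = 35
P20 = 34 + 0.4000*(1) = 34.4000

P20 = 34.4000


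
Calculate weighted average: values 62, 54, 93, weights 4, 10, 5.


Numerator = 62*4 + 54*10 + 93*5 = 1253
Denominator = 4 + 10 + 5 = 19
WM = 1253/19 = 65.9474

WM = 65.9474


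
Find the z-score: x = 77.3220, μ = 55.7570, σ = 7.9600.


z = (77.3220 - 55.7570)/7.9600
= 21.5650/7.9600
= 2.7092

z = 2.7092


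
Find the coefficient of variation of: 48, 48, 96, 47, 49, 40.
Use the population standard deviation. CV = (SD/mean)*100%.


Mean = 54.6667
SD = 18.7231
CV = (18.7231/54.6667)*100 = 34.2496%

CV = 34.2496%


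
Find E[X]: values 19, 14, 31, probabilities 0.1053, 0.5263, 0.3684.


E[X] = 19*0.1053 + 14*0.5263 + 31*0.3684
= 2.0007 + 7.3682 + 11.4204
= 20.7893

E[X] = 20.7893


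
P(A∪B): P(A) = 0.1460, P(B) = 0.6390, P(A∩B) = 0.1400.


P(A∪B) = 0.1460 + 0.6390 - 0.1400
= 0.7850 - 0.1400
= 0.6450

P(A∪B) = 0.6450


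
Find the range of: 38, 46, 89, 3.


Max = 89, Min = 3
Range = 89 - 3 = 86

Range = 86


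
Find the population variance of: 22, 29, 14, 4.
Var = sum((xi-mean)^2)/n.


Mean = 17.2500
Squared deviations: 22.5625, 138.0625, 10.5625, 175.5625
Sum = 346.7500
Variance = 346.7500/4 = 86.6875

Variance = 86.6875


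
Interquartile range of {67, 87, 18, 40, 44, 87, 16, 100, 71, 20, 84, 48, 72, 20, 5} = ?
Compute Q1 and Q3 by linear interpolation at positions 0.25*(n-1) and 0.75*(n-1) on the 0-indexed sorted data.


Sorted: 5, 16, 18, 20, 20, 40, 44, 48, 67, 71, 72, 84, 87, 87, 100
Q1 (25th %ile) = 20.0000
Q3 (75th %ile) = 78.0000
IQR = 78.0000 - 20.0000 = 58.0000

IQR = 58.0000


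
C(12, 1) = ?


C(12,1) = 12!/(1! × 11!)
= 479001600/(1 × 39916800)
= 12

C(12,1) = 12


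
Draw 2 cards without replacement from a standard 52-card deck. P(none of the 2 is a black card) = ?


P(no black cards) = (26/52) × (25/51)
= 0.2451

P = 0.2451


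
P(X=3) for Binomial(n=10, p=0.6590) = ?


C(10,3) = 120
p^3 = 0.286191
(1-p)^7 = 0.000536
P = 120 * 0.286191 * 0.000536 = 0.0184

P(X=3) = 0.0184


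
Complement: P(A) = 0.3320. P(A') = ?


P(not A) = 1 - 0.3320 = 0.6680

P(not A) = 0.6680


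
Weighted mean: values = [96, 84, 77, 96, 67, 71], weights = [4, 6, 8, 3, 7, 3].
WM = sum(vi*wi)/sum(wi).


Numerator = 96*4 + 84*6 + 77*8 + 96*3 + 67*7 + 71*3 = 2474
Denominator = 4 + 6 + 8 + 3 + 7 + 3 = 31
WM = 2474/31 = 79.8065

WM = 79.8065


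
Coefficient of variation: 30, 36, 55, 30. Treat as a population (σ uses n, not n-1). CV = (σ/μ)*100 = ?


Mean = 37.7500
SD = 10.2561
CV = (10.2561/37.7500)*100 = 27.1685%

CV = 27.1685%


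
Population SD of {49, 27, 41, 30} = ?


Mean = 36.7500
Variance = 77.1875
SD = sqrt(77.1875) = 8.7856

SD = 8.7856


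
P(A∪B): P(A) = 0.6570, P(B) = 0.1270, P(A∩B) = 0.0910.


P(A∪B) = 0.6570 + 0.1270 - 0.0910
= 0.7840 - 0.0910
= 0.6930

P(A∪B) = 0.6930


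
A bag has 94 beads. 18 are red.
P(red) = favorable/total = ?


P = 18/94 = 0.1915

P = 0.1915


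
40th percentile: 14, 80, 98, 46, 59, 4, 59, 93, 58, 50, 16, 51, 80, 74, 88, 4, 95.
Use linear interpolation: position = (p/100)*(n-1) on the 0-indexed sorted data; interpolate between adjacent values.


Sorted: 4, 4, 14, 16, 46, 50, 51, 58, 59, 59, 74, 80, 80, 88, 93, 95, 98
n = 17
Index = 40/100 * 16 = 6.4000
Lower = data[6] = 51, Upper = data[7] = 58
P40 = 51 + 0.4000*(7) = 53.8000

P40 = 53.8000


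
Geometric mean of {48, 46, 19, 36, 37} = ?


Product = 48 × 46 × 19 × 36 × 37 = 55880064
GM = 55880064^(1/5) = 35.4365

GM = 35.4365


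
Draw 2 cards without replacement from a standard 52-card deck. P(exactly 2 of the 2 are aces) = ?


Hypergeometric: P(X=2) = C(4,2)·C(48,0) / C(52,2)
= 6 × 1 / 1326
= 6/1326 = 0.0045

P = 0.0045


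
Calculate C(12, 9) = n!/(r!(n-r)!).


C(12,9) = 12!/(9! × 3!)
= 479001600/(362880 × 6)
= 220

C(12,9) = 220


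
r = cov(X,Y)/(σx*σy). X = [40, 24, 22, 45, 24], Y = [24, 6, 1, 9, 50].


Mean X = 31.0000, Mean Y = 18.0000
SD X = 9.549869, SD Y = 17.742604
Cov = -11.800000
r = -11.800000/(9.549869*17.742604) = -0.0696

r = -0.0696


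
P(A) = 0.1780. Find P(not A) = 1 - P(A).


P(not A) = 1 - 0.1780 = 0.8220

P(not A) = 0.8220


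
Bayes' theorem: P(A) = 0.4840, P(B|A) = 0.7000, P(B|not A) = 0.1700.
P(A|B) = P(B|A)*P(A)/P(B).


P(B) = P(B|A)*P(A) + P(B|A')*P(A')
= 0.7000*0.4840 + 0.1700*0.5160
= 0.338800 + 0.087720 = 0.426520
P(A|B) = 0.338800/0.426520 = 0.7943

P(A|B) = 0.7943


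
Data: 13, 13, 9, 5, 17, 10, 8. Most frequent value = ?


Frequencies: 5:1, 8:1, 9:1, 10:1, 13:2, 17:1
Max frequency = 2
Mode = 13

Mode = 13


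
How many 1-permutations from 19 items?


P(19,1) = 19!/18!
= 121645100408832000/6402373705728000
= 19

P(19,1) = 19


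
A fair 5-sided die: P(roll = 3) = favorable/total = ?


Favorable outcomes (roll = 3): 1
Total outcomes = 5
P = 1/5 = 0.2000

P = 0.2000


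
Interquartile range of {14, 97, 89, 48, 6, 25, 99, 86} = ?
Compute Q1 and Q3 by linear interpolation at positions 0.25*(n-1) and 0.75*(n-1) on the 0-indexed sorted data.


Sorted: 6, 14, 25, 48, 86, 89, 97, 99
Q1 (25th %ile) = 22.2500
Q3 (75th %ile) = 91.0000
IQR = 91.0000 - 22.2500 = 68.7500

IQR = 68.7500


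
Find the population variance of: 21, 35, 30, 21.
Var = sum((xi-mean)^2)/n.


Mean = 26.7500
Squared deviations: 33.0625, 68.0625, 10.5625, 33.0625
Sum = 144.7500
Variance = 144.7500/4 = 36.1875

Variance = 36.1875


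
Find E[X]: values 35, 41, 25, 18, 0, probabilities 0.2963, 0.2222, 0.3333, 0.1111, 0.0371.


E[X] = 35*0.2963 + 41*0.2222 + 25*0.3333 + 18*0.1111 + 0*0.0371
= 10.3705 + 9.1102 + 8.3325 + 1.9998 + 0
= 29.8130

E[X] = 29.8130


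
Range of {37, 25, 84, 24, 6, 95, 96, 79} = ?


Max = 96, Min = 6
Range = 96 - 6 = 90

Range = 90


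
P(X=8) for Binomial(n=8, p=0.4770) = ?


C(8,8) = 1
p^8 = 0.002680
(1-p)^0 = 1.000000
P = 1 * 0.002680 * 1.000000 = 0.0027

P(X=8) = 0.0027


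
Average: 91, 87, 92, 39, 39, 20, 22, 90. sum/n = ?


Sum = 91 + 87 + 92 + 39 + 39 + 20 + 22 + 90 = 480
n = 8
Mean = 480/8 = 60.0000

Mean = 60.0000


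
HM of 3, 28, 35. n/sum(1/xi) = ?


Sum of reciprocals = 1/3 + 1/28 + 1/35 = 0.397619
HM = 3/0.397619 = 7.5449

HM = 7.5449


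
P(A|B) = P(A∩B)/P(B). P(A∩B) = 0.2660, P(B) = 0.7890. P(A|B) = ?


P(A|B) = 0.2660/0.7890 = 0.3371

P(A|B) = 0.3371


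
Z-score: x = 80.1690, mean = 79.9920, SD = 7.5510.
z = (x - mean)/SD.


z = (80.1690 - 79.9920)/7.5510
= 0.1770/7.5510
= 0.0234

z = 0.0234


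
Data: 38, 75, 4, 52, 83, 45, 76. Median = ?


Sorted: 4, 38, 45, 52, 75, 76, 83
n = 7 (odd)
Middle value = 52

Median = 52


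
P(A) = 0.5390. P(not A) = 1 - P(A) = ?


P(not A) = 1 - 0.5390 = 0.4610

P(not A) = 0.4610


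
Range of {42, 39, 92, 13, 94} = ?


Max = 94, Min = 13
Range = 94 - 13 = 81

Range = 81


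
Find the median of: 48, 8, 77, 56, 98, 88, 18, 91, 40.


Sorted: 8, 18, 40, 48, 56, 77, 88, 91, 98
n = 9 (odd)
Middle value = 56

Median = 56


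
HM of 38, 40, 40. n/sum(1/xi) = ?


Sum of reciprocals = 1/38 + 1/40 + 1/40 = 0.076316
HM = 3/0.076316 = 39.3103

HM = 39.3103


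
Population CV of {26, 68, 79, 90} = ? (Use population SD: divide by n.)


Mean = 65.7500
SD = 24.2320
CV = (24.2320/65.7500)*100 = 36.8547%

CV = 36.8547%


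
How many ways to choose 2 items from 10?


C(10,2) = 10!/(2! × 8!)
= 3628800/(2 × 40320)
= 45

C(10,2) = 45


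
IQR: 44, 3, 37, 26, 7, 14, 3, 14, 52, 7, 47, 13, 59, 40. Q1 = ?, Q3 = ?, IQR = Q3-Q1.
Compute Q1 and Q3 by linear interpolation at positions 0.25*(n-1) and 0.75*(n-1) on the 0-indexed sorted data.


Sorted: 3, 3, 7, 7, 13, 14, 14, 26, 37, 40, 44, 47, 52, 59
Q1 (25th %ile) = 8.5000
Q3 (75th %ile) = 43.0000
IQR = 43.0000 - 8.5000 = 34.5000

IQR = 34.5000


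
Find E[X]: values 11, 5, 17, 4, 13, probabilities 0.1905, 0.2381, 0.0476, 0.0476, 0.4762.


E[X] = 11*0.1905 + 5*0.2381 + 17*0.0476 + 4*0.0476 + 13*0.4762
= 2.0955 + 1.1905 + 0.8092 + 0.1904 + 6.1906
= 10.4762

E[X] = 10.4762


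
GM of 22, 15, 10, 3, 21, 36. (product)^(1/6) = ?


Product = 22 × 15 × 10 × 3 × 21 × 36 = 7484400
GM = 7484400^(1/6) = 13.9860

GM = 13.9860


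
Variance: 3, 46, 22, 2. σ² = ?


Mean = 18.2500
Squared deviations: 232.5625, 770.0625, 14.0625, 264.0625
Sum = 1280.7500
Variance = 1280.7500/4 = 320.1875

Variance = 320.1875


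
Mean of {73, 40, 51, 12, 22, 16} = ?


Sum = 73 + 40 + 51 + 12 + 22 + 16 = 214
n = 6
Mean = 214/6 = 35.6667

Mean = 35.6667


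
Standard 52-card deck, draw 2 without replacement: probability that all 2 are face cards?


P(all face cards) = (12/52) × (11/51)
= 0.0498

P = 0.0498


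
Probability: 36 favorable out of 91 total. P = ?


P = 36/91 = 0.3956

P = 0.3956


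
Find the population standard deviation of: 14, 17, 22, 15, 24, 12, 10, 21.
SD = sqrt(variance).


Mean = 16.8750
Variance = 22.1094
SD = sqrt(22.1094) = 4.7021

SD = 4.7021


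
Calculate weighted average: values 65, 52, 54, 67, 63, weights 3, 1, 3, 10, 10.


Numerator = 65*3 + 52*1 + 54*3 + 67*10 + 63*10 = 1709
Denominator = 3 + 1 + 3 + 10 + 10 = 27
WM = 1709/27 = 63.2963

WM = 63.2963


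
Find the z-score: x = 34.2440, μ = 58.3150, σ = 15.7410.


z = (34.2440 - 58.3150)/15.7410
= -24.0710/15.7410
= -1.5292

z = -1.5292


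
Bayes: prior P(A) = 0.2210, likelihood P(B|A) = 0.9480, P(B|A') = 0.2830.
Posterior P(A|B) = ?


P(B) = P(B|A)*P(A) + P(B|A')*P(A')
= 0.9480*0.2210 + 0.2830*0.7790
= 0.209508 + 0.220457 = 0.429965
P(A|B) = 0.209508/0.429965 = 0.4873

P(A|B) = 0.4873


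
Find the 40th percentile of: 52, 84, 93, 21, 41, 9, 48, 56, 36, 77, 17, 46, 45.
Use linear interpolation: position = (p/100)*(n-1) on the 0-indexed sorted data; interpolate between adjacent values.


Sorted: 9, 17, 21, 36, 41, 45, 46, 48, 52, 56, 77, 84, 93
n = 13
Index = 40/100 * 12 = 4.8000
Lower = data[4] = 41, Upper = data[5] = 45
P40 = 41 + 0.8000*(4) = 44.2000

P40 = 44.2000


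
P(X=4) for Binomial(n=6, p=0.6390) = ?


C(6,4) = 15
p^4 = 0.166726
(1-p)^2 = 0.130321
P = 15 * 0.166726 * 0.130321 = 0.3259

P(X=4) = 0.3259


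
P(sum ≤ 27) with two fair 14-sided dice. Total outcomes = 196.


Total outcomes = 14×14 = 196
Favorable (sum ≤ 27): 195
P = 195/196 = 0.9949

P = 0.9949


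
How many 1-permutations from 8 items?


P(8,1) = 8!/7!
= 40320/5040
= 8

P(8,1) = 8


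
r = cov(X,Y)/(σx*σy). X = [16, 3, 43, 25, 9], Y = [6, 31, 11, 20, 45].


Mean X = 19.2000, Mean Y = 22.6000
SD X = 13.977124, SD Y = 14.065561
Cov = -120.520000
r = -120.520000/(13.977124*14.065561) = -0.6130

r = -0.6130


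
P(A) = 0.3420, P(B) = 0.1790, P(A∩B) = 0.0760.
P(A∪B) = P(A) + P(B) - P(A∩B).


P(A∪B) = 0.3420 + 0.1790 - 0.0760
= 0.5210 - 0.0760
= 0.4450

P(A∪B) = 0.4450


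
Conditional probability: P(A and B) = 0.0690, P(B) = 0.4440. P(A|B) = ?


P(A|B) = 0.0690/0.4440 = 0.1554

P(A|B) = 0.1554


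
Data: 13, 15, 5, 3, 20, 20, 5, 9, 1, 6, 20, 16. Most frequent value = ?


Frequencies: 1:1, 3:1, 5:2, 6:1, 9:1, 13:1, 15:1, 16:1, 20:3
Max frequency = 3
Mode = 20

Mode = 20


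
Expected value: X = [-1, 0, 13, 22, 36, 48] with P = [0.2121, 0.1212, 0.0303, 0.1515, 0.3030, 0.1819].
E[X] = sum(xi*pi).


E[X] = -1*0.2121 + 0*0.1212 + 13*0.0303 + 22*0.1515 + 36*0.3030 + 48*0.1819
= -0.2121 + 0 + 0.3939 + 3.3330 + 10.9080 + 8.7312
= 23.1540

E[X] = 23.1540


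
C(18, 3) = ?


C(18,3) = 18!/(3! × 15!)
= 6402373705728000/(6 × 1307674368000)
= 816

C(18,3) = 816


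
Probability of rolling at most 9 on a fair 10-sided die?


Favorable outcomes (roll ≤ 9): 9
Total outcomes = 10
P = 9/10 = 0.9000

P = 0.9000


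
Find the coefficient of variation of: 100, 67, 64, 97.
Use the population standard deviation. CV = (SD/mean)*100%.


Mean = 82.0000
SD = 16.5680
CV = (16.5680/82.0000)*100 = 20.2049%

CV = 20.2049%


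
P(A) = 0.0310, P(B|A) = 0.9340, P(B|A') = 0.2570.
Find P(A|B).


P(B) = P(B|A)*P(A) + P(B|A')*P(A')
= 0.9340*0.0310 + 0.2570*0.9690
= 0.028954 + 0.249033 = 0.277987
P(A|B) = 0.028954/0.277987 = 0.1042

P(A|B) = 0.1042


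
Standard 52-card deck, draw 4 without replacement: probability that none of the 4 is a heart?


P(no hearts) = (39/52) × (38/51) × (37/50) × (36/49)
= 0.3038

P = 0.3038


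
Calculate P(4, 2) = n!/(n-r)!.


P(4,2) = 4!/2!
= 24/2
= 12

P(4,2) = 12


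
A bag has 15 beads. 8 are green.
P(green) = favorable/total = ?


P = 8/15 = 0.5333

P = 0.5333


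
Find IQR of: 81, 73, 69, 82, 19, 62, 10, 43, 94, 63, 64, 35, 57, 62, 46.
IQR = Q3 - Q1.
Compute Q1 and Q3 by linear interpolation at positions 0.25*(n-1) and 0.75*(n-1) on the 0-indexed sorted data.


Sorted: 10, 19, 35, 43, 46, 57, 62, 62, 63, 64, 69, 73, 81, 82, 94
Q1 (25th %ile) = 44.5000
Q3 (75th %ile) = 71.0000
IQR = 71.0000 - 44.5000 = 26.5000

IQR = 26.5000


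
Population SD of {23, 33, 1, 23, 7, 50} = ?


Mean = 22.8333
Variance = 261.4722
SD = sqrt(261.4722) = 16.1701

SD = 16.1701


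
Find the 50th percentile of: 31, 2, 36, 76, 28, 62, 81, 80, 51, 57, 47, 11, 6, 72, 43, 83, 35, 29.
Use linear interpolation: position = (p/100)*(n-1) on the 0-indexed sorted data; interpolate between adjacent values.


Sorted: 2, 6, 11, 28, 29, 31, 35, 36, 43, 47, 51, 57, 62, 72, 76, 80, 81, 83
n = 18
Index = 50/100 * 17 = 8.5000
Lower = data[8] = 43, Upper = data[9] = 47
P50 = 43 + 0.5000*(4) = 45.0000

P50 = 45.0000


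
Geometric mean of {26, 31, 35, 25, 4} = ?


Product = 26 × 31 × 35 × 25 × 4 = 2821000
GM = 2821000^(1/5) = 19.5021

GM = 19.5021


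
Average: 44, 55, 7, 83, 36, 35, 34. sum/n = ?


Sum = 44 + 55 + 7 + 83 + 36 + 35 + 34 = 294
n = 7
Mean = 294/7 = 42.0000

Mean = 42.0000


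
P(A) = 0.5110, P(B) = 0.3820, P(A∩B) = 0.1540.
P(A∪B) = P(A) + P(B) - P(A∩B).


P(A∪B) = 0.5110 + 0.3820 - 0.1540
= 0.8930 - 0.1540
= 0.7390

P(A∪B) = 0.7390


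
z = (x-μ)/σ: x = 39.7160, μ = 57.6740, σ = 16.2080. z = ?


z = (39.7160 - 57.6740)/16.2080
= -17.9580/16.2080
= -1.1080

z = -1.1080


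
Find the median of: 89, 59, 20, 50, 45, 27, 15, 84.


Sorted: 15, 20, 27, 45, 50, 59, 84, 89
n = 8 (even)
Middle values: 45 and 50
Median = (45+50)/2 = 47.5000

Median = 47.5000


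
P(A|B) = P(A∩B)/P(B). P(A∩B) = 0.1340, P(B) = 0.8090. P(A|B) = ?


P(A|B) = 0.1340/0.8090 = 0.1656

P(A|B) = 0.1656


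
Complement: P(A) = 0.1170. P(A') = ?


P(not A) = 1 - 0.1170 = 0.8830

P(not A) = 0.8830


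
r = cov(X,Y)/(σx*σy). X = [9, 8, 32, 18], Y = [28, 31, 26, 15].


Mean X = 16.7500, Mean Y = 25.0000
SD X = 9.627435, SD Y = 6.041523
Cov = -18.250000
r = -18.250000/(9.627435*6.041523) = -0.3138

r = -0.3138


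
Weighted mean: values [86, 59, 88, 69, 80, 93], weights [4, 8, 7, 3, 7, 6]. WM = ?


Numerator = 86*4 + 59*8 + 88*7 + 69*3 + 80*7 + 93*6 = 2757
Denominator = 4 + 8 + 7 + 3 + 7 + 6 = 35
WM = 2757/35 = 78.7714

WM = 78.7714


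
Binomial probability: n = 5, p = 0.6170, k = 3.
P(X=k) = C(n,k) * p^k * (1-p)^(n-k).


C(5,3) = 10
p^3 = 0.234885
(1-p)^2 = 0.146689
P = 10 * 0.234885 * 0.146689 = 0.3446

P(X=3) = 0.3446


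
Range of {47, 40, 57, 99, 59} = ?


Max = 99, Min = 40
Range = 99 - 40 = 59

Range = 59


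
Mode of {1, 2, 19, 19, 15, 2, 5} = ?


Frequencies: 1:1, 2:2, 5:1, 15:1, 19:2
Max frequency = 2
Mode = 2, 19

Mode = 2, 19


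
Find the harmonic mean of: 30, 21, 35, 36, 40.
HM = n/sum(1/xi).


Sum of reciprocals = 1/30 + 1/21 + 1/35 + 1/36 + 1/40 = 0.162302
HM = 5/0.162302 = 30.8068

HM = 30.8068


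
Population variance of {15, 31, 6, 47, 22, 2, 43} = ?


Mean = 23.7143
Squared deviations: 75.9388, 53.0816, 313.7959, 542.2245, 2.9388, 471.5102, 371.9388
Sum = 1831.4286
Variance = 1831.4286/7 = 261.6327

Variance = 261.6327


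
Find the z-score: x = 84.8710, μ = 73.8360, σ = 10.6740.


z = (84.8710 - 73.8360)/10.6740
= 11.0350/10.6740
= 1.0338

z = 1.0338


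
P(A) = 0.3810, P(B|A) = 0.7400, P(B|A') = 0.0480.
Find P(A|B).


P(B) = P(B|A)*P(A) + P(B|A')*P(A')
= 0.7400*0.3810 + 0.0480*0.6190
= 0.281940 + 0.029712 = 0.311652
P(A|B) = 0.281940/0.311652 = 0.9047

P(A|B) = 0.9047


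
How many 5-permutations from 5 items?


P(5,5) = 5!/0!
= 120/1
= 120

P(5,5) = 120
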